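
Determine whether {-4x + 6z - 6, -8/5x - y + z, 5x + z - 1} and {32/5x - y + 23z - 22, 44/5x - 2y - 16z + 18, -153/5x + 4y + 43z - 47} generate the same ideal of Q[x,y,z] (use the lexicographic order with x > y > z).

For a fixed monomial order, each ideal has a unique reduced Gröbner basis; comparing bases decides equality.
Buchberger on the first generating set:
f_1 = -4x + 6z - 6, LT = x.
f_2 = -8/5x - y + z, LT = x.
f_3 = 5x + z - 1, LT = x.

S(f_1,f_2): lcm = x. S = -5/8y - 7/8z + 3/2.
  leading term y: no divisor's leading term divides it; move -5/8y to the remainder.
  leading term z: no divisor's leading term divides it; move -7/8z to the remainder.
  leading term 1: no divisor's leading term divides it; move 3/2 to the remainder.
  remainder -5/8y - 7/8z + 3/2 ≠ 0; add g_4 = -5/8y - 7/8z + 3/2 to the basis.

S(f_1,f_3): lcm = x. S = -17/10z + 17/10.
  leading term z: no divisor's leading term divides it; move -17/10z to the remainder.
  leading term 1: no divisor's leading term divides it; move 17/10 to the remainder.
  remainder -17/10z + 17/10 ≠ 0; add g_5 = -17/10z + 17/10 to the basis.

S(f_2,f_3): lcm = x. S = 5/8y - 33/40z + 1/5.
  leading term y: subtract (-1)·g_4 from 5/8y - 33/40z + 1/5 → -17/10z + 17/10
  leading term z: subtract (1)·g_5 from -17/10z + 17/10 → 0
  remainder 0.

S(f_1,g_4): leading monomials are coprime, so the S-polynomial reduces to 0 (Buchberger's first criterion).
S(f_2,g_4): leading monomials are coprime, so the S-polynomial reduces to 0 (Buchberger's first criterion).
S(f_3,g_4): leading monomials are coprime, so the S-polynomial reduces to 0 (Buchberger's first criterion).
S(f_1,g_5): leading monomials are coprime, so the S-polynomial reduces to 0 (Buchberger's first criterion).
S(f_2,g_5): leading monomials are coprime, so the S-polynomial reduces to 0 (Buchberger's first criterion).
S(f_3,g_5): leading monomials are coprime, so the S-polynomial reduces to 0 (Buchberger's first criterion).
S(g_4,g_5): leading monomials are coprime, so the S-polynomial reduces to 0 (Buchberger's first criterion).
Every S-polynomial of the final basis reduces to 0, so we have a Gröbner basis.
Inter-reduce: drop elements whose leading term is divisible by another's, tail-reduce, and make monic.
Reduced Gröbner basis: {x, y - 1, z - 1}.

Buchberger on the second generating set:
h_1 = 32/5x - y + 23z - 22, LT = x.
h_2 = 44/5x - 2y - 16z + 18, LT = x.
h_3 = -153/5x + 4y + 43z - 47, LT = x.

S(h_1,h_2): lcm = x. S = 25/352y + 1905/352z - 965/176.
  leading term y: no divisor's leading term divides it; move 25/352y to the remainder.
  leading term z: no divisor's leading term divides it; move 1905/352z to the remainder.
  leading term 1: no divisor's leading term divides it; move -965/176 to the remainder.
  remainder 25/352y + 1905/352z - 965/176 ≠ 0; add k_4 = 25/352y + 1905/352z - 965/176 to the basis.

S(h_1,h_3): lcm = x. S = -125/4896y + 24475/4896z - 12175/2448.
  leading term y: subtract (-55/153)·k_4 from -125/4896y + 24475/4896z - 12175/2448 → 125/18z - 125/18
  leading term z: no divisor's leading term divides it; move 125/18z to the remainder.
  leading term 1: no divisor's leading term divides it; move -125/18 to the remainder.
  remainder 125/18z - 125/18 ≠ 0; add k_5 = 125/18z - 125/18 to the basis.

S(h_2,h_3): lcm = x. S = -325/3366y - 695/1683z + 1715/3366.
  leading term y: subtract (-208/153)·k_4 from -325/3366y - 695/1683z + 1715/3366 → 125/18z - 125/18
  leading term z: subtract (1)·k_5 from 125/18z - 125/18 → 0
  remainder 0.

S(h_1,k_4): leading monomials are coprime, so the S-polynomial reduces to 0 (Buchberger's first criterion).
S(h_2,k_4): leading monomials are coprime, so the S-polynomial reduces to 0 (Buchberger's first criterion).
S(h_3,k_4): leading monomials are coprime, so the S-polynomial reduces to 0 (Buchberger's first criterion).
S(h_1,k_5): leading monomials are coprime, so the S-polynomial reduces to 0 (Buchberger's first criterion).
S(h_2,k_5): leading monomials are coprime, so the S-polynomial reduces to 0 (Buchberger's first criterion).
S(h_3,k_5): leading monomials are coprime, so the S-polynomial reduces to 0 (Buchberger's first criterion).
S(k_4,k_5): leading monomials are coprime, so the S-polynomial reduces to 0 (Buchberger's first criterion).
Every S-polynomial of the final basis reduces to 0, so we have a Gröbner basis.
Inter-reduce: drop elements whose leading term is divisible by another's, tail-reduce, and make monic.
Reduced Gröbner basis: {x, y - 1, z - 1}.

Same reduced basis, so the two generating sets span the same ideal.

Yes, the ideals are equal.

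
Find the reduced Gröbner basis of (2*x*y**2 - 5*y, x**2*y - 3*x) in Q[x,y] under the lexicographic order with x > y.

G = {x, y}

f_1 = 2*x*y**2 - 5*y, LT = x*y**2.
f_2 = x**2*y - 3*x, LT = x**2*y.

S(f_1,f_2): lcm = x**2*y**2. S = 1/2*x*y.
  reduce S modulo (f_1, f_2):
  remainder 1/2*x*y ≠ 0; add g_3 = 1/2*x*y to the basis.

S(f_1,g_3): lcm = x*y**2. S = -5/2*y.
  reduce S modulo (f_1, f_2, g_3):
  remainder -5/2*y ≠ 0; add g_4 = -5/2*y to the basis.

S(f_2,g_3): lcm = x**2*y. S = -3*x.
  reduce S modulo (f_1, f_2, g_3, g_4):
  remainder -3*x ≠ 0; add g_5 = -3*x to the basis.

The other S-polynomials (S(f_1,g_4), S(f_2,g_4), S(g_3,g_4), S(f_1,g_5), S(f_2,g_5), S(g_3,g_5), S(g_4,g_5)) all reduce to 0 modulo the current basis, so we have a Gröbner basis.
Inter-reduce: drop elements whose leading term is divisible by another's, tail-reduce, and make monic.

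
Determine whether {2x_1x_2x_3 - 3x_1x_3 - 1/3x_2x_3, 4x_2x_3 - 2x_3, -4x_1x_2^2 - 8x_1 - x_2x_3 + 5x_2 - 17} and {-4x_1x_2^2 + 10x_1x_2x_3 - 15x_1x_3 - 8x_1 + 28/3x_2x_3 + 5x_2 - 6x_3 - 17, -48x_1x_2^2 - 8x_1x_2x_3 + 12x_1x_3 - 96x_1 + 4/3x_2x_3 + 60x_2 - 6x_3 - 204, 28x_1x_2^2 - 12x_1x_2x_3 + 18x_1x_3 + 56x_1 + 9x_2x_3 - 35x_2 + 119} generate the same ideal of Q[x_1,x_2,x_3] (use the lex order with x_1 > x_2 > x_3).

Yes, the ideals are equal.

For a fixed monomial order, each ideal has a unique reduced Gröbner basis; comparing bases decides equality.
Buchberger on the first generating set:
f_1 = 2x_1x_2x_3 - 3x_1x_3 - 1/3x_2x_3, LT = x_1x_2x_3.
f_2 = 4x_2x_3 - 2x_3, LT = x_2x_3.
f_3 = -4x_1x_2^2 - 8x_1 - x_2x_3 + 5x_2 - 17, LT = x_1x_2^2.

S(f_1,f_2): lcm = x_1x_2x_3. S = -x_1x_3 - 1/6x_2x_3.
  leading term x_1x_3: no divisor's leading term divides it; move -x_1x_3 to the remainder.
  leading term x_2x_3: subtract (-1/24)·f_2 from -1/6x_2x_3 → -1/12x_3
  leading term x_3: no divisor's leading term divides it; move -1/12x_3 to the remainder.
  remainder -x_1x_3 - 1/12x_3 ≠ 0; add g_4 = -x_1x_3 - 1/12x_3 to the basis.

S(f_1,f_3): lcm = x_1x_2^2x_3. S = -3/2x_1x_2x_3 - 2x_1x_3 - 1/6x_2^2x_3 - 1/4x_2x_3^2 + 5/4x_2x_3 - 17/4x_3.
  leading term x_1x_2x_3: subtract (-3/4)·f_1 from -3/2x_1x_2x_3 - 2x_1x_3 - 1/6x_2^2x_3 - 1/4x_2x_3^2 + 5/4x_2x_3 - 17/4x_3 → -17/4x_1x_3 - 1/6x_2^2x_3 - 1/4x_2x_3^2 + x_2x_3 - 17/4x_3
  leading term x_1x_3: subtract (17/4)·g_4 from -17/4x_1x_3 - 1/6x_2^2x_3 - 1/4x_2x_3^2 + x_2x_3 - 17/4x_3 → -1/6x_2^2x_3 - 1/4x_2x_3^2 + x_2x_3 - 187/48x_3
  leading term x_2^2x_3: subtract (-1/24x_2)·f_2 from -1/6x_2^2x_3 - 1/4x_2x_3^2 + x_2x_3 - 187/48x_3 → -1/4x_2x_3^2 + 11/12x_2x_3 - 187/48x_3
  leading term x_2x_3^2: subtract (-1/16x_3)·f_2 from -1/4x_2x_3^2 + 11/12x_2x_3 - 187/48x_3 → 11/12x_2x_3 - 1/8x_3^2 - 187/48x_3
  leading term x_2x_3: subtract (11/48)·f_2 from 11/12x_2x_3 - 1/8x_3^2 - 187/48x_3 → -1/8x_3^2 - 55/16x_3
  leading term x_3^2: no divisor's leading term divides it; move -1/8x_3^2 to the remainder.
  leading term x_3: no divisor's leading term divides it; move -55/16x_3 to the remainder.
  remainder -1/8x_3^2 - 55/16x_3 ≠ 0; add g_5 = -1/8x_3^2 - 55/16x_3 to the basis.

The other S-polynomials (S(f_2,f_3), S(f_1,g_4), S(f_2,g_4), S(f_3,g_4), S(f_1,g_5), S(f_2,g_5), S(f_3,g_5), S(g_4,g_5)) all reduce to 0 modulo the current basis, so we have a Gröbner basis.
Inter-reduce: drop elements whose leading term is divisible by another's, tail-reduce, and make monic.
Reduced Gröbner basis: {x_1x_2^2 + 2x_1 - 5/4x_2 + 1/8x_3 + 17/4, x_1x_3 + 1/12x_3, x_2x_3 - 1/2x_3, x_3^2 + 55/2x_3}.

Buchberger on the second generating set:
h_1 = -4x_1x_2^2 + 10x_1x_2x_3 - 15x_1x_3 - 8x_1 + 28/3x_2x_3 + 5x_2 - 6x_3 - 17, LT = x_1x_2^2.
h_2 = -48x_1x_2^2 - 8x_1x_2x_3 + 12x_1x_3 - 96x_1 + 4/3x_2x_3 + 60x_2 - 6x_3 - 204, LT = x_1x_2^2.
h_3 = 28x_1x_2^2 - 12x_1x_2x_3 + 18x_1x_3 + 56x_1 + 9x_2x_3 - 35x_2 + 119, LT = x_1x_2^2.

S(h_1,h_2): lcm = x_1x_2^2. S = -8/3x_1x_2x_3 + 4x_1x_3 - 83/36x_2x_3 + 11/8x_3.
  leading term x_1x_2x_3: no divisor's leading term divides it; move -8/3x_1x_2x_3 to the remainder.
  leading term x_1x_3: no divisor's leading term divides it; move 4x_1x_3 to the remainder.
  leading term x_2x_3: no divisor's leading term divides it; move -83/36x_2x_3 to the remainder.
  leading term x_3: no divisor's leading term divides it; move 11/8x_3 to the remainder.
  remainder -8/3x_1x_2x_3 + 4x_1x_3 - 83/36x_2x_3 + 11/8x_3 ≠ 0; add k_4 = -8/3x_1x_2x_3 + 4x_1x_3 - 83/36x_2x_3 + 11/8x_3 to the basis.

S(h_1,h_3): lcm = x_1x_2^2. S = -29/14x_1x_2x_3 + 87/28x_1x_3 - 223/84x_2x_3 + 3/2x_3.
  leading term x_1x_2x_3: subtract (87/112)·k_4 from -29/14x_1x_2x_3 + 87/28x_1x_3 - 223/84x_2x_3 + 3/2x_3 → -387/448x_2x_3 + 387/896x_3
  leading term x_2x_3: no divisor's leading term divides it; move -387/448x_2x_3 to the remainder.
  leading term x_3: no divisor's leading term divides it; move 387/896x_3 to the remainder.
  remainder -387/448x_2x_3 + 387/896x_3 ≠ 0; add k_5 = -387/448x_2x_3 + 387/896x_3 to the basis.

S(h_1,k_4): lcm = x_1x_2^2x_3. S = -5/2x_1x_2x_3^2 + 3/2x_1x_2x_3 + 15/4x_1x_3^2 + 2x_1x_3 - 83/96x_2^2x_3 - 7/3x_2x_3^2 - 47/64x_2x_3 + 3/2x_3^2 + 17/4x_3.
  leading term x_1x_2x_3^2: subtract (15/16x_3)·k_4 from -5/2x_1x_2x_3^2 + 3/2x_1x_2x_3 + 15/4x_1x_3^2 + 2x_1x_3 - 83/96x_2^2x_3 - 7/3x_2x_3^2 - 47/64x_2x_3 + 3/2x_3^2 + 17/4x_3 → 3/2x_1x_2x_3 + 2x_1x_3 - 83/96x_2^2x_3 - 11/64x_2x_3^2 - 47/64x_2x_3 + 27/128x_3^2 + 17/4x_3
  leading term x_1x_2x_3: subtract (-9/16)·k_4 from 3/2x_1x_2x_3 + 2x_1x_3 - 83/96x_2^2x_3 - 11/64x_2x_3^2 - 47/64x_2x_3 + 27/128x_3^2 + 17/4x_3 → 17/4x_1x_3 - 83/96x_2^2x_3 - 11/64x_2x_3^2 - 65/32x_2x_3 + 27/128x_3^2 + 643/128x_3
  leading term x_1x_3: no divisor's leading term divides it; move 17/4x_1x_3 to the remainder.
  leading term x_2^2x_3: subtract (1162/1161x_2)·k_5 from -83/96x_2^2x_3 - 11/64x_2x_3^2 - 65/32x_2x_3 + 27/128x_3^2 + 643/128x_3 → -11/64x_2x_3^2 - 473/192x_2x_3 + 27/128x_3^2 + 643/128x_3
  leading term x_2x_3^2: subtract (77/387x_3)·k_5 from -11/64x_2x_3^2 - 473/192x_2x_3 + 27/128x_3^2 + 643/128x_3 → -473/192x_2x_3 + 1/8x_3^2 + 643/128x_3
  leading term x_2x_3: subtract (77/27)·k_5 from -473/192x_2x_3 + 1/8x_3^2 + 643/128x_3 → 1/8x_3^2 + 91/24x_3
  leading term x_3^2: no divisor's leading term divides it; move 1/8x_3^2 to the remainder.
  leading term x_3: no divisor's leading term divides it; move 91/24x_3 to the remainder.
  remainder 17/4x_1x_3 + 1/8x_3^2 + 91/24x_3 ≠ 0; add k_6 = 17/4x_1x_3 + 1/8x_3^2 + 91/24x_3 to the basis.

S(h_1,k_5): lcm = x_1x_2^2x_3. S = -5/2x_1x_2x_3^2 + 1/2x_1x_2x_3 + 15/4x_1x_3^2 + 2x_1x_3 - 7/3x_2x_3^2 - 5/4x_2x_3 + 3/2x_3^2 + 17/4x_3.
  leading term x_1x_2x_3^2: subtract (15/16x_3)·k_4 from -5/2x_1x_2x_3^2 + 1/2x_1x_2x_3 + 15/4x_1x_3^2 + 2x_1x_3 - 7/3x_2x_3^2 - 5/4x_2x_3 + 3/2x_3^2 + 17/4x_3 → 1/2x_1x_2x_3 + 2x_1x_3 - 11/64x_2x_3^2 - 5/4x_2x_3 + 27/128x_3^2 + 17/4x_3
  leading term x_1x_2x_3: subtract (-3/16)·k_4 from 1/2x_1x_2x_3 + 2x_1x_3 - 11/64x_2x_3^2 - 5/4x_2x_3 + 27/128x_3^2 + 17/4x_3 → 11/4x_1x_3 - 11/64x_2x_3^2 - 323/192x_2x_3 + 27/128x_3^2 + 577/128x_3
  leading term x_1x_3: subtract (11/17)·k_6 from 11/4x_1x_3 - 11/64x_2x_3^2 - 323/192x_2x_3 + 27/128x_3^2 + 577/128x_3 → -11/64x_2x_3^2 - 323/192x_2x_3 + 283/2176x_3^2 + 13411/6528x_3
  leading term x_2x_3^2: subtract (77/387x_3)·k_5 from -11/64x_2x_3^2 - 323/192x_2x_3 + 283/2176x_3^2 + 13411/6528x_3 → -323/192x_2x_3 + 3/68x_3^2 + 13411/6528x_3
  leading term x_2x_3: subtract (2261/1161)·k_5 from -323/192x_2x_3 + 3/68x_3^2 + 13411/6528x_3 → 3/68x_3^2 + 165/136x_3
  leading term x_3^2: no divisor's leading term divides it; move 3/68x_3^2 to the remainder.
  leading term x_3: no divisor's leading term divides it; move 165/136x_3 to the remainder.
  remainder 3/68x_3^2 + 165/136x_3 ≠ 0; add k_7 = 3/68x_3^2 + 165/136x_3 to the basis.

The other S-polynomials (S(h_2,h_3), S(h_2,k_4), S(h_3,k_4), S(h_2,k_5), S(h_3,k_5), S(k_4,k_5), S(h_1,k_6), S(h_2,k_6), S(h_3,k_6), S(k_4,k_6), S(k_5,k_6), S(h_1,k_7), S(h_2,k_7), S(h_3,k_7), S(k_4,k_7), S(k_5,k_7), S(k_6,k_7)) all reduce to 0 modulo the current basis, so we have a Gröbner basis.
Inter-reduce: drop elements whose leading term is divisible by another's, tail-reduce, and make monic.
Reduced Gröbner basis: {x_1x_2^2 + 2x_1 - 5/4x_2 + 1/8x_3 + 17/4, x_1x_3 + 1/12x_3, x_2x_3 - 1/2x_3, x_3^2 + 55/2x_3}.

The two bases agree; hence the ideals are identical.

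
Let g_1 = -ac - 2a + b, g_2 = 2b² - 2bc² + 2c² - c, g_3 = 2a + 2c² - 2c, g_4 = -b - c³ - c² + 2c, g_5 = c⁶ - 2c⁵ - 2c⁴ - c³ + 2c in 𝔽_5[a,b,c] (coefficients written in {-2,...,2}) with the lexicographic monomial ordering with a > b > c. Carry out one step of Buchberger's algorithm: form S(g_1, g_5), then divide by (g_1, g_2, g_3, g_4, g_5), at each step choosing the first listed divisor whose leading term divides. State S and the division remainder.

lcm(LM(g_1), LM(g_5)) = ac⁶.
S = (lcm/LT(g_1))·g_1 − (lcm/LT(g_5))·g_5 = -ac⁵ + 2ac⁴ + ac³ - 2ac - bc⁵.
Reduce S modulo (g_1, g_2, g_3, g_4, g_5) in that order:
  leading term ac⁵: subtract (c⁴)·g_1 from -ac⁵ + 2ac⁴ + ac³ - 2ac - bc⁵ → -ac⁴ + ac³ - 2ac - bc⁵ - bc⁴
  leading term ac⁴: subtract (c³)·g_1 from -ac⁴ + ac³ - 2ac - bc⁵ - bc⁴ → -2ac³ - 2ac - bc⁵ - bc⁴ - bc³
  leading term ac³: subtract (2c²)·g_1 from -2ac³ - 2ac - bc⁵ - bc⁴ - bc³ → -ac² - 2ac - bc⁵ - bc⁴ - bc³ - 2bc²
  leading term ac²: subtract (c)·g_1 from -ac² - 2ac - bc⁵ - bc⁴ - bc³ - 2bc² → -bc⁵ - bc⁴ - bc³ - 2bc² - bc
  leading term bc⁵: subtract (c⁵)·g_4 from -bc⁵ - bc⁴ - bc³ - 2bc² - bc → -bc⁴ - bc³ - 2bc² - bc + c⁸ + c⁷ - 2c⁶
  leading term bc⁴: subtract (c⁴)·g_4 from -bc⁴ - bc³ - 2bc² - bc + c⁸ + c⁷ - 2c⁶ → -bc³ - 2bc² - bc + c⁸ + 2c⁷ - c⁶ - 2c⁵
  leading term bc³: subtract (c³)·g_4 from -bc³ - 2bc² - bc + c⁸ + 2c⁷ - c⁶ - 2c⁵ → -2bc² - bc + c⁸ + 2c⁷ - c⁵ - 2c⁴
  leading term bc²: subtract (2c²)·g_4 from -2bc² - bc + c⁸ + 2c⁷ - c⁵ - 2c⁴ → -bc + c⁸ + 2c⁷ + c⁵ + c³
  leading term bc: subtract (c)·g_4 from -bc + c⁸ + 2c⁷ + c⁵ + c³ → c⁸ + 2c⁷ + c⁵ + c⁴ + 2c³ - 2c²
  leading term c⁸: subtract (c²)·g_5 from c⁸ + 2c⁷ + c⁵ + c⁴ + 2c³ - 2c² → -c⁷ + 2c⁶ + 2c⁵ + c⁴ - 2c²
  leading term c⁷: subtract (-c)·g_5 from -c⁷ + 2c⁶ + 2c⁵ + c⁴ - 2c² → 0
The remainder is 0, so this S-polynomial contributes no new basis element.
This is the inner loop of Buchberger's algorithm — each nonzero remainder becomes a new basis element.

S(g_1, g_5) = -ac⁵ + 2ac⁴ + ac³ - 2ac - bc⁵; remainder on division = 0.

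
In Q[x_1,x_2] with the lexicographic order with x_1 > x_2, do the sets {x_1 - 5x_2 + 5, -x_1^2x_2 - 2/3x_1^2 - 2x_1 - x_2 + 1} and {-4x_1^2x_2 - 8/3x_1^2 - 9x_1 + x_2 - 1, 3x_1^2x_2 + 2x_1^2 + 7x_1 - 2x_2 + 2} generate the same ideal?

Since reduced Gröbner bases are canonical representatives of ideals under a given ordering, it suffices to compute and compare them.
Buchberger on the first generating set:
f_1 = x_1 - 5x_2 + 5, LT = x_1.
f_2 = -x_1^2x_2 - 2/3x_1^2 - 2x_1 - x_2 + 1, LT = x_1^2x_2.

S(f_1,f_2): lcm = x_1^2x_2. S = -2/3x_1^2 - 5x_1x_2^2 + 5x_1x_2 - 2x_1 - x_2 + 1.
  leading term x_1^2: subtract (-2/3x_1)·f_1 from -2/3x_1^2 - 5x_1x_2^2 + 5x_1x_2 - 2x_1 - x_2 + 1 → -5x_1x_2^2 + 5/3x_1x_2 + 4/3x_1 - x_2 + 1
  leading term x_1x_2^2: subtract (-5x_2^2)·f_1 from -5x_1x_2^2 + 5/3x_1x_2 + 4/3x_1 - x_2 + 1 → 5/3x_1x_2 + 4/3x_1 - 25x_2^3 + 25x_2^2 - x_2 + 1
  leading term x_1x_2: subtract (5/3x_2)·f_1 from 5/3x_1x_2 + 4/3x_1 - 25x_2^3 + 25x_2^2 - x_2 + 1 → 4/3x_1 - 25x_2^3 + 100/3x_2^2 - 28/3x_2 + 1
  leading term x_1: subtract (4/3)·f_1 from 4/3x_1 - 25x_2^3 + 100/3x_2^2 - 28/3x_2 + 1 → -25x_2^3 + 100/3x_2^2 - 8/3x_2 - 17/3
  leading term x_2^3: no divisor's leading term divides it; move -25x_2^3 to the remainder.
  leading term x_2^2: no divisor's leading term divides it; move 100/3x_2^2 to the remainder.
  leading term x_2: no divisor's leading term divides it; move -8/3x_2 to the remainder.
  leading term 1: no divisor's leading term divides it; move -17/3 to the remainder.
  remainder -25x_2^3 + 100/3x_2^2 - 8/3x_2 - 17/3 ≠ 0; add g_3 = -25x_2^3 + 100/3x_2^2 - 8/3x_2 - 17/3 to the basis.

The other S-polynomials (S(f_1,g_3), S(f_2,g_3)) all reduce to 0 modulo the current basis, so we have a Gröbner basis.
Inter-reduce: drop elements whose leading term is divisible by another's, tail-reduce, and make monic.
Reduced Gröbner basis: {x_1 - 5x_2 + 5, x_2^3 - 4/3x_2^2 + 8/75x_2 + 17/75}.

Buchberger on the second generating set:
h_1 = -4x_1^2x_2 - 8/3x_1^2 - 9x_1 + x_2 - 1, LT = x_1^2x_2.
h_2 = 3x_1^2x_2 + 2x_1^2 + 7x_1 - 2x_2 + 2, LT = x_1^2x_2.

S(h_1,h_2): lcm = x_1^2x_2. S = -1/12x_1 + 5/12x_2 - 5/12.
  leading term x_1: no divisor's leading term divides it; move -1/12x_1 to the remainder.
  leading term x_2: no divisor's leading term divides it; move 5/12x_2 to the remainder.
  leading term 1: no divisor's leading term divides it; move -5/12 to the remainder.
  remainder -1/12x_1 + 5/12x_2 - 5/12 ≠ 0; add k_3 = -1/12x_1 + 5/12x_2 - 5/12 to the basis.

S(h_1,k_3): lcm = x_1^2x_2. S = 2/3x_1^2 + 5x_1x_2^2 - 5x_1x_2 + 9/4x_1 - 1/4x_2 + 1/4.
  leading term x_1^2: subtract (-8x_1)·k_3 from 2/3x_1^2 + 5x_1x_2^2 - 5x_1x_2 + 9/4x_1 - 1/4x_2 + 1/4 → 5x_1x_2^2 - 5/3x_1x_2 - 13/12x_1 - 1/4x_2 + 1/4
  leading term x_1x_2^2: subtract (-60x_2^2)·k_3 from 5x_1x_2^2 - 5/3x_1x_2 - 13/12x_1 - 1/4x_2 + 1/4 → -5/3x_1x_2 - 13/12x_1 + 25x_2^3 - 25x_2^2 - 1/4x_2 + 1/4
  leading term x_1x_2: subtract (20x_2)·k_3 from -5/3x_1x_2 - 13/12x_1 + 25x_2^3 - 25x_2^2 - 1/4x_2 + 1/4 → -13/12x_1 + 25x_2^3 - 100/3x_2^2 + 97/12x_2 + 1/4
  leading term x_1: subtract (13)·k_3 from -13/12x_1 + 25x_2^3 - 100/3x_2^2 + 97/12x_2 + 1/4 → 25x_2^3 - 100/3x_2^2 + 8/3x_2 + 17/3
  leading term x_2^3: no divisor's leading term divides it; move 25x_2^3 to the remainder.
  leading term x_2^2: no divisor's leading term divides it; move -100/3x_2^2 to the remainder.
  leading term x_2: no divisor's leading term divides it; move 8/3x_2 to the remainder.
  leading term 1: no divisor's leading term divides it; move 17/3 to the remainder.
  remainder 25x_2^3 - 100/3x_2^2 + 8/3x_2 + 17/3 ≠ 0; add k_4 = 25x_2^3 - 100/3x_2^2 + 8/3x_2 + 17/3 to the basis.

The other S-polynomials (S(h_2,k_3), S(h_1,k_4), S(h_2,k_4), S(k_3,k_4)) all reduce to 0 modulo the current basis, so we have a Gröbner basis.
Inter-reduce: drop elements whose leading term is divisible by another's, tail-reduce, and make monic.
Reduced Gröbner basis: {x_1 - 5x_2 + 5, x_2^3 - 4/3x_2^2 + 8/75x_2 + 17/75}.

Same reduced basis, so the two generating sets span the same ideal.

Yes, the ideals are equal.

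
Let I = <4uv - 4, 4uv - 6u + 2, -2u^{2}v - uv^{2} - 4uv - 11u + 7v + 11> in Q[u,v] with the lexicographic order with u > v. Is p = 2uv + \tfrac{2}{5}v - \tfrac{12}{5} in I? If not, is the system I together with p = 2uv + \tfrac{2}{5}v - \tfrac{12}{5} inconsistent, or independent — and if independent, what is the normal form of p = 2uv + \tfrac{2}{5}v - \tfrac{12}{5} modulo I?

2uv + \tfrac{2}{5}v - \tfrac{12}{5} lies in I (it reduces to 0).

First compute the reduced Gröbner basis of I by Buchberger's algorithm.
f_1 = 4uv - 4, LT = uv.
f_2 = 4uv - 6u + 2, LT = uv.
f_3 = -2u^{2}v - uv^{2} - 4uv - 11u + 7v + 11, LT = u^{2}v.

S(f_1,f_2): lcm = uv. S = \tfrac{3}{2}u - \tfrac{3}{2}.
  reduce S modulo (f_1, f_2, f_3):
  remainder \tfrac{3}{2}u - \tfrac{3}{2} ≠ 0; add h_4 = \tfrac{3}{2}u - \tfrac{3}{2} to the basis.

S(f_1,f_3): lcm = u^{2}v. S = -\tfrac{1}{2}uv^{2} - 2uv - \tfrac{13}{2}u + \tfrac{7}{2}v + \tfrac{11}{2}.
  reduce S modulo (f_1, f_2, f_3, h_4):
  remainder 3v - 3 ≠ 0; add h_5 = 3v - 3 to the basis.

The other S-polynomials (S(f_2,f_3), S(f_1,h_4), S(f_2,h_4), S(f_3,h_4), S(f_1,h_5), S(f_2,h_5), S(f_3,h_5), S(h_4,h_5)) all reduce to 0 modulo the current basis, so we have a Gröbner basis.
Inter-reduce: drop elements whose leading term is divisible by another's, tail-reduce, and make monic.
Reduced Gröbner basis: {u - 1, v - 1}.
Label its elements g_1 = u - 1, g_2 = v - 1.

Reduce p = 2uv + \tfrac{2}{5}v - \tfrac{12}{5} modulo G:
  leading term uv: subtract (2v)·g_1 from 2uv + \tfrac{2}{5}v - \tfrac{12}{5} → \tfrac{12}{5}v - \tfrac{12}{5}
  leading term v: subtract (\tfrac{12}{5})·g_2 from \tfrac{12}{5}v - \tfrac{12}{5} → 0
  normal form = 0.
Since the normal form is 0, p ∈ I.

Ideal membership is decidable via reduction modulo a Gröbner basis.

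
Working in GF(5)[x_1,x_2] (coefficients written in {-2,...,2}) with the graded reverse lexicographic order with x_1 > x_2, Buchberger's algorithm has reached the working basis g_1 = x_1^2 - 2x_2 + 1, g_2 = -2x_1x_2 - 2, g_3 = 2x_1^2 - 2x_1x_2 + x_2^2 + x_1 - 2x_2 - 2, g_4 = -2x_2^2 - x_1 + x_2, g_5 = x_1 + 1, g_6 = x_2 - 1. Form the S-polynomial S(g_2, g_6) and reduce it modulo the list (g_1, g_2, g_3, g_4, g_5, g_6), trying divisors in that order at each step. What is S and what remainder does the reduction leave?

lcm(LM(g_2), LM(g_6)) = x_1x_2.
S = (lcm/LT(g_2))·g_2 − (lcm/LT(g_6))·g_6 = x_1 + 1.
Reduce S modulo (g_1, g_2, g_3, g_4, g_5, g_6) in that order:
  leading term x_1: subtract (1)·g_5 from x_1 + 1 → 0
The remainder is 0, so this S-polynomial contributes no new basis element.

S(g_2, g_6) = x_1 + 1; remainder on division = 0.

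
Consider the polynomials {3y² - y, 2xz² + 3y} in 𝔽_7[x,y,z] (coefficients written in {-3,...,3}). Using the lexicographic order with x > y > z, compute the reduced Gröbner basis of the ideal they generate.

G = {xz² - 2y, y² + 2y}

The reduced Gröbner basis is the canonical form of the ideal for this ordering.

f_1 = 3y² - y, LT = y².
f_2 = 2xz² + 3y, LT = xz².

The S-polynomials (S(f_1,f_2)) all reduce to 0 modulo the current basis, so we have a Gröbner basis.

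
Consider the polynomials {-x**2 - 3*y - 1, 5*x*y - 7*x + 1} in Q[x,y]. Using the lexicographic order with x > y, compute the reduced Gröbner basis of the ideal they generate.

The reduced Gröbner basis is the canonical form of the ideal for this ordering.

f_1 = -x**2 - 3*y - 1, LT = x**2.
f_2 = 5*x*y - 7*x + 1, LT = x*y.

S(f_1,f_2): lcm = x**2*y. S = 7/5*x**2 - 1/5*x + 3*y**2 + y.
  reduce S modulo (f_1, f_2):
  remainder -1/5*x + 3*y**2 - 16/5*y - 7/5 ≠ 0; add g_3 = -1/5*x + 3*y**2 - 16/5*y - 7/5 to the basis.

S(f_2,g_3): lcm = x*y. S = -7/5*x + 15*y**3 - 16*y**2 - 7*y + 1/5.
  reduce S modulo (f_1, f_2, g_3):
  remainder 15*y**3 - 37*y**2 + 77/5*y + 10 ≠ 0; add g_4 = 15*y**3 - 37*y**2 + 77/5*y + 10 to the basis.

The other S-polynomials (S(f_1,g_3), S(f_1,g_4), S(f_2,g_4), S(g_3,g_4)) all reduce to 0 modulo the current basis, so we have a Gröbner basis.
Inter-reduce: drop elements whose leading term is divisible by another's, tail-reduce, and make monic.

G = {x - 15*y**2 + 16*y + 7, y**3 - 37/15*y**2 + 77/75*y + 2/3}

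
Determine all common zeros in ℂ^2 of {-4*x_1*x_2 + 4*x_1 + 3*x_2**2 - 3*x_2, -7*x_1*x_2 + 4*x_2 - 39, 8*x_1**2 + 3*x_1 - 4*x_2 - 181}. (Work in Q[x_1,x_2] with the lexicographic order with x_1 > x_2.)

Compute a lex Gröbner basis by Buchberger's algorithm.
f_1 = -4*x_1*x_2 + 4*x_1 + 3*x_2**2 - 3*x_2, LT = x_1*x_2.
f_2 = -7*x_1*x_2 + 4*x_2 - 39, LT = x_1*x_2.
f_3 = 8*x_1**2 + 3*x_1 - 4*x_2 - 181, LT = x_1**2.

S(f_1,f_2): lcm = x_1*x_2. S = -x_1 - 3/4*x_2**2 + 37/28*x_2 - 39/7.
  leading term x_1: no divisor's leading term divides it; move -x_1 to the remainder.
  leading term x_2**2: no divisor's leading term divides it; move -3/4*x_2**2 to the remainder.
  leading term x_2: no divisor's leading term divides it; move 37/28*x_2 to the remainder.
  leading term 1: no divisor's leading term divides it; move -39/7 to the remainder.
  remainder -x_1 - 3/4*x_2**2 + 37/28*x_2 - 39/7 ≠ 0; add h_4 = -x_1 - 3/4*x_2**2 + 37/28*x_2 - 39/7 to the basis.

S(f_1,f_3): lcm = x_1**2*x_2. S = -x_1**2 - 3/4*x_1*x_2**2 + 3/8*x_1*x_2 + 1/2*x_2**2 + 181/8*x_2.
  leading term x_1**2: subtract (-1/8)·f_3 from -x_1**2 - 3/4*x_1*x_2**2 + 3/8*x_1*x_2 + 1/2*x_2**2 + 181/8*x_2 → -3/4*x_1*x_2**2 + 3/8*x_1*x_2 + 3/8*x_1 + 1/2*x_2**2 + 177/8*x_2 - 181/8
  leading term x_1*x_2**2: subtract (3/16*x_2)·f_1 from -3/4*x_1*x_2**2 + 3/8*x_1*x_2 + 3/8*x_1 + 1/2*x_2**2 + 177/8*x_2 - 181/8 → -3/8*x_1*x_2 + 3/8*x_1 - 9/16*x_2**3 + 17/16*x_2**2 + 177/8*x_2 - 181/8
  leading term x_1*x_2: subtract (3/32)·f_1 from -3/8*x_1*x_2 + 3/8*x_1 - 9/16*x_2**3 + 17/16*x_2**2 + 177/8*x_2 - 181/8 → -9/16*x_2**3 + 25/32*x_2**2 + 717/32*x_2 - 181/8
  leading term x_2**3: no divisor's leading term divides it; move -9/16*x_2**3 to the remainder.
  leading term x_2**2: no divisor's leading term divides it; move 25/32*x_2**2 to the remainder.
  leading term x_2: no divisor's leading term divides it; move 717/32*x_2 to the remainder.
  leading term 1: no divisor's leading term divides it; move -181/8 to the remainder.
  remainder -9/16*x_2**3 + 25/32*x_2**2 + 717/32*x_2 - 181/8 ≠ 0; add h_5 = -9/16*x_2**3 + 25/32*x_2**2 + 717/32*x_2 - 181/8 to the basis.

S(f_2,f_3): lcm = x_1**2*x_2. S = -53/56*x_1*x_2 + 39/7*x_1 + 1/2*x_2**2 + 181/8*x_2.
  leading term x_1*x_2: subtract (53/224)·f_1 from -53/56*x_1*x_2 + 39/7*x_1 + 1/2*x_2**2 + 181/8*x_2 → 37/8*x_1 - 47/224*x_2**2 + 5227/224*x_2
  leading term x_1: subtract (-37/8)·h_4 from 37/8*x_1 - 47/224*x_2**2 + 5227/224*x_2 → -103/28*x_2**2 + 1649/56*x_2 - 1443/56
  leading term x_2**2: no divisor's leading term divides it; move -103/28*x_2**2 to the remainder.
  leading term x_2: no divisor's leading term divides it; move 1649/56*x_2 to the remainder.
  leading term 1: no divisor's leading term divides it; move -1443/56 to the remainder.
  remainder -103/28*x_2**2 + 1649/56*x_2 - 1443/56 ≠ 0; add h_6 = -103/28*x_2**2 + 1649/56*x_2 - 1443/56 to the basis.

S(f_1,h_4): lcm = x_1*x_2. S = -x_1 - 3/4*x_2**3 + 4/7*x_2**2 - 135/28*x_2.
  leading term x_1: subtract (1)·h_4 from -x_1 - 3/4*x_2**3 + 4/7*x_2**2 - 135/28*x_2 → -3/4*x_2**3 + 37/28*x_2**2 - 43/7*x_2 + 39/7
  leading term x_2**3: subtract (4/3)·h_5 from -3/4*x_2**3 + 37/28*x_2**2 - 43/7*x_2 + 39/7 → 47/168*x_2**2 - 2017/56*x_2 + 1501/42
  leading term x_2**2: subtract (-47/618)·h_6 from 47/168*x_2**2 - 2017/56*x_2 + 1501/42 → -1169003/34608*x_2 + 1169003/34608
  leading term x_2: no divisor's leading term divides it; move -1169003/34608*x_2 to the remainder.
  leading term 1: no divisor's leading term divides it; move 1169003/34608 to the remainder.
  remainder -1169003/34608*x_2 + 1169003/34608 ≠ 0; add h_7 = -1169003/34608*x_2 + 1169003/34608 to the basis.

The other S-polynomials (S(f_2,h_4), S(f_3,h_4), S(f_1,h_5), S(f_2,h_5), S(f_3,h_5), S(h_4,h_5), S(f_1,h_6), S(f_2,h_6), S(f_3,h_6), S(h_4,h_6), S(h_5,h_6), S(f_1,h_7), S(f_2,h_7), S(f_3,h_7), S(h_4,h_7), S(h_5,h_7), S(h_6,h_7)) all reduce to 0 modulo the current basis, so we have a Gröbner basis.
Inter-reduce: drop elements whose leading term is divisible by another's, tail-reduce, and make monic.
Reduced Gröbner basis: {x_1 + 5, x_2 - 1}.

Since the basis is lex-ordered, x_2 - 1 is univariate in x_2. Its roots are {1}. Back-substituting each root into the other basis elements fixes the other coordinates.
  x_2 = 1: the earlier basis element becomes x_1 + 5 = 0, giving x_1 = -5 — point (-5, 1).
A lex Gröbner basis triangularizes the system, enabling back-substitution.

{(-5, 1)}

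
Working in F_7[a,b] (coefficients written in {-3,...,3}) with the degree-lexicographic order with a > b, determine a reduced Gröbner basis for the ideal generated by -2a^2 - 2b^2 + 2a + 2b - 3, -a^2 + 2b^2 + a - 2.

G = {a^2 - a - 3b - 3, b^2 + 2b + 1}

f_1 = -2a^2 - 2b^2 + 2a + 2b - 3, LT = a^2.
f_2 = -a^2 + 2b^2 + a - 2, LT = a^2.

S(f_1,f_2): lcm = a^2. S = 3b^2 - b + 3.
  leading term b^2: no divisor's leading term divides it; move 3b^2 to the remainder.
  leading term b: no divisor's leading term divides it; move -b to the remainder.
  leading term 1: no divisor's leading term divides it; move 3 to the remainder.
  remainder 3b^2 - b + 3 ≠ 0; add g_3 = 3b^2 - b + 3 to the basis.

The other S-polynomials (S(f_1,g_3), S(f_2,g_3)) all reduce to 0 modulo the current basis, so we have a Gröbner basis.
Inter-reduce: drop elements whose leading term is divisible by another's, tail-reduce, and make monic.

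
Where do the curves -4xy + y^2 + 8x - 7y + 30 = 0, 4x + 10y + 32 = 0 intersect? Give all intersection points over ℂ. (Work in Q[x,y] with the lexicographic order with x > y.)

Compute a lex Gröbner basis by Buchberger's algorithm.
f_1 = -4xy + 8x + y^2 - 7y + 30, LT = xy.
f_2 = 4x + 10y + 32, LT = x.

S(f_1,f_2): lcm = xy. S = -2x - 11/4y^2 - 25/4y - 15/2.
  reduce S modulo (f_1, f_2):
  remainder -11/4y^2 - 5/4y + 17/2 ≠ 0; add h_3 = -11/4y^2 - 5/4y + 17/2 to the basis.

The other S-polynomials (S(f_1,h_3), S(f_2,h_3)) all reduce to 0 modulo the current basis, so we have a Gröbner basis.
Inter-reduce: drop elements whose leading term is divisible by another's, tail-reduce, and make monic.
Reduced Gröbner basis: {x + 5/2y + 8, y^2 + 5/11y - 34/11}.

Elimination: the polynomial y^2 + 5/11y - 34/11 lies in the elimination ideal for y, so y ∈ {-2, 17/11}. For each such y, the remaining basis elements (now univariate) give the rest of the solution.
  y = -2: the earlier basis element becomes x + 3 = 0, giving x = -3 — point (-3, -2).
  y = 17/11: the earlier basis element becomes x + 261/22 = 0, giving x = -261/22 — point (-261/22, 17/11).

{(-3, -2), (-261/22, 17/11)}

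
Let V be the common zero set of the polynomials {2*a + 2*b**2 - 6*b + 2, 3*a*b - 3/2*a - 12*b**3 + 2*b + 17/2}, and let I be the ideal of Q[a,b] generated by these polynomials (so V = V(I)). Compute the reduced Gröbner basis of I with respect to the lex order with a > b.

G = {a + b**2 - 3*b + 1, b**3 - 7/10*b**2 + 11/30*b - 2/3}

f_1 = 2*a + 2*b**2 - 6*b + 2, LT = a.
f_2 = 3*a*b - 3/2*a - 12*b**3 + 2*b + 17/2, LT = a*b.

S(f_1,f_2): lcm = a*b. S = 1/2*a + 5*b**3 - 3*b**2 + 1/3*b - 17/6.
  reduce S modulo (f_1, f_2):
  remainder 5*b**3 - 7/2*b**2 + 11/6*b - 10/3 ≠ 0; add g_3 = 5*b**3 - 7/2*b**2 + 11/6*b - 10/3 to the basis.

The other S-polynomials (S(f_1,g_3), S(f_2,g_3)) all reduce to 0 modulo the current basis, so we have a Gröbner basis.
Inter-reduce: drop elements whose leading term is divisible by another's, tail-reduce, and make monic.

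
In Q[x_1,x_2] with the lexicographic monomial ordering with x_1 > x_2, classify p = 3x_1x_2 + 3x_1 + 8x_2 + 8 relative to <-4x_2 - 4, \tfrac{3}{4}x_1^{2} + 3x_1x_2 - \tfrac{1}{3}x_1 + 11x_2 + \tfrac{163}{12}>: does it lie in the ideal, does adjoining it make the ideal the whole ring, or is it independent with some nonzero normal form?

3x_1x_2 + 3x_1 + 8x_2 + 8 lies in I (it reduces to 0).

First compute the reduced Gröbner basis of I by Buchberger's algorithm.
f_1 = -4x_2 - 4, LT = x_2.
f_2 = \tfrac{3}{4}x_1^{2} + 3x_1x_2 - \tfrac{1}{3}x_1 + 11x_2 + \tfrac{163}{12}, LT = x_1^{2}.

The S-polynomials (S(f_1,f_2)) all reduce to 0 modulo the current basis, so we have a Gröbner basis.
Inter-reduce: drop elements whose leading term is divisible by another's, tail-reduce, and make monic.
Reduced Gröbner basis: {x_1^{2} - \tfrac{40}{9}x_1 + \tfrac{31}{9}, x_2 + 1}.
Label its elements g_1 = x_1^{2} - \tfrac{40}{9}x_1 + \tfrac{31}{9}, g_2 = x_2 + 1.

Reduce p = 3x_1x_2 + 3x_1 + 8x_2 + 8 modulo G:
  leading term x_1x_2: subtract (3x_1)·g_2 from 3x_1x_2 + 3x_1 + 8x_2 + 8 → 8x_2 + 8
  leading term x_2: subtract (8)·g_2 from 8x_2 + 8 → 0
  normal form = 0.
Since the normal form is 0, p ∈ I.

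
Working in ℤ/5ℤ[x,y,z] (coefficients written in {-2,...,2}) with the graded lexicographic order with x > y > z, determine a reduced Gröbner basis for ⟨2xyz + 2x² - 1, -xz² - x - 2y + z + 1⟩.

f_1 = 2xyz + 2x² - 1, LT = xyz.
f_2 = -xz² - x - 2y + z + 1, LT = xz².

S(f_1,f_2): lcm = xyz². S = x²z - xy - 2y² + yz + y + 2z.
  reduce S modulo (f_1, f_2):
  remainder x²z - xy - 2y² + yz + y + 2z ≠ 0; add g_3 = x²z - xy - 2y² + yz + y + 2z to the basis.

S(f_1,g_3): lcm = x²yz. S = x³ + xy² + 2y³ - y²z - y² - 2yz + 2x.
  reduce S modulo (f_1, f_2, g_3):
  remainder x³ + xy² + 2y³ - y²z - y² - 2yz + 2x ≠ 0; add g_4 = x³ + xy² + 2y³ - y²z - y² - 2yz + 2x to the basis.

S(f_2,g_3): lcm = x²z². S = xyz + 2y²z - yz² + x² + 2xy - xz - yz - 2z² - x.
  reduce S modulo (f_1, f_2, g_3, g_4):
  remainder 2y²z - yz² + 2xy - xz - yz - 2z² - x - 2 ≠ 0; add g_5 = 2y²z - yz² + 2xy - xz - yz - 2z² - x - 2 to the basis.

The other S-polynomials (S(f_1,g_4), S(f_2,g_4), S(g_3,g_4), S(f_1,g_5), S(f_2,g_5), S(g_3,g_5), S(g_4,g_5)) all reduce to 0 modulo the current basis, so we have a Gröbner basis.

G = {x³ + xy² + 2y³ + 2yz² + xy + 2xz - y² - z² - x - 1, x²z - xy - 2y² + yz + y + 2z, xyz + x² + 2, xz² + x + 2y - z - 1, y²z + 2yz² + xy + 2xz + 2yz - z² + 2x - 1}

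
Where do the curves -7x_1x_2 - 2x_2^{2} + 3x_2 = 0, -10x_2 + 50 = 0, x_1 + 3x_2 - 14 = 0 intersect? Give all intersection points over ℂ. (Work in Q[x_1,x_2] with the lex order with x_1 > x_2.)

{(-1, 5)}

Compute a lex Gröbner basis by Buchberger's algorithm.
f_1 = -7x_1x_2 - 2x_2^{2} + 3x_2, LT = x_1x_2.
f_2 = -10x_2 + 50, LT = x_2.
f_3 = x_1 + 3x_2 - 14, LT = x_1.

S(f_1,f_2): lcm = x_1x_2. S = 5x_1 + \tfrac{2}{7}x_2^{2} - \tfrac{3}{7}x_2.
  leading term x_1: subtract (5)·f_3 from 5x_1 + \tfrac{2}{7}x_2^{2} - \tfrac{3}{7}x_2 → \tfrac{2}{7}x_2^{2} - \tfrac{108}{7}x_2 + 70
  leading term x_2^{2}: subtract (-\tfrac{1}{35}x_2)·f_2 from \tfrac{2}{7}x_2^{2} - \tfrac{108}{7}x_2 + 70 → -14x_2 + 70
  leading term x_2: subtract (\tfrac{7}{5})·f_2 from -14x_2 + 70 → 0
  remainder 0.

S(f_1,f_3): lcm = x_1x_2. S = -\tfrac{19}{7}x_2^{2} + \tfrac{95}{7}x_2.
  leading term x_2^{2}: subtract (\tfrac{19}{70}x_2)·f_2 from -\tfrac{19}{7}x_2^{2} + \tfrac{95}{7}x_2 → 0
  remainder 0.

S(f_2,f_3): leading monomials are coprime, so the S-polynomial reduces to 0 (Buchberger's first criterion).
Every S-polynomial of the final basis reduces to 0, so we have a Gröbner basis.
Inter-reduce: drop elements whose leading term is divisible by another's, tail-reduce, and make monic.
Reduced Gröbner basis: {x_1 + 1, x_2 - 5}.

The lex basis is triangular: the last element involves only x_2. Solving x_2 - 5 = 0 gives x_2 ∈ {5}; substituting each value into the earlier elements determines the remaining variables.
  x_2 = 5: the earlier basis element becomes x_1 + 1 = 0, giving x_1 = -1 — point (-1, 5).
Each listed point satisfies every original equation (direct substitution).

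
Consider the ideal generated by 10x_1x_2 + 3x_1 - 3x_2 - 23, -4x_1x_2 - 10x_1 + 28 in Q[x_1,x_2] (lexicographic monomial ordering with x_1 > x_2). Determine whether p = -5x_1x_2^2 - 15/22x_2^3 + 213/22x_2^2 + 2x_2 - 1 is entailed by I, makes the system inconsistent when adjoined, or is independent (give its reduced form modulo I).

First compute the reduced Gröbner basis of I by Buchberger's algorithm.
f_1 = 10x_1x_2 + 3x_1 - 3x_2 - 23, LT = x_1x_2.
f_2 = -4x_1x_2 - 10x_1 + 28, LT = x_1x_2.

S(f_1,f_2): lcm = x_1x_2. S = -11/5x_1 - 3/10x_2 + 47/10.
  leading term x_1: no divisor's leading term divides it; move -11/5x_1 to the remainder.
  leading term x_2: no divisor's leading term divides it; move -3/10x_2 to the remainder.
  leading term 1: no divisor's leading term divides it; move 47/10 to the remainder.
  remainder -11/5x_1 - 3/10x_2 + 47/10 ≠ 0; add h_3 = -11/5x_1 - 3/10x_2 + 47/10 to the basis.

S(f_1,h_3): lcm = x_1x_2. S = 3/10x_1 - 3/22x_2^2 + 101/55x_2 - 23/10.
  leading term x_1: subtract (-3/22)·h_3 from 3/10x_1 - 3/22x_2^2 + 101/55x_2 - 23/10 → -3/22x_2^2 + 79/44x_2 - 73/44
  leading term x_2^2: no divisor's leading term divides it; move -3/22x_2^2 to the remainder.
  leading term x_2: no divisor's leading term divides it; move 79/44x_2 to the remainder.
  leading term 1: no divisor's leading term divides it; move -73/44 to the remainder.
  remainder -3/22x_2^2 + 79/44x_2 - 73/44 ≠ 0; add h_4 = -3/22x_2^2 + 79/44x_2 - 73/44 to the basis.

The other S-polynomials (S(f_2,h_3), S(f_1,h_4), S(f_2,h_4), S(h_3,h_4)) all reduce to 0 modulo the current basis, so we have a Gröbner basis.
Inter-reduce: drop elements whose leading term is divisible by another's, tail-reduce, and make monic.
Reduced Gröbner basis: {x_1 + 3/22x_2 - 47/22, x_2^2 - 79/6x_2 + 73/6}.
Label its elements g_1 = x_1 + 3/22x_2 - 47/22, g_2 = x_2^2 - 79/6x_2 + 73/6.

Reduce p = -5x_1x_2^2 - 15/22x_2^3 + 213/22x_2^2 + 2x_2 - 1 modulo G:
  leading term x_1x_2^2: subtract (-5x_2^2)·g_1 from -5x_1x_2^2 - 15/22x_2^3 + 213/22x_2^2 + 2x_2 - 1 → -x_2^2 + 2x_2 - 1
  leading term x_2^2: subtract (-1)·g_2 from -x_2^2 + 2x_2 - 1 → -67/6x_2 + 67/6
  leading term x_2: no divisor's leading term divides it; move -67/6x_2 to the remainder.
  leading term 1: no divisor's leading term divides it; move 67/6 to the remainder.
  normal form = -67/6x_2 + 67/6.
The normal form is nonzero, so p ∉ I. Since p minus its normal form lies in I, I + (p) = I + (r) where r = -67/6x_2 + 67/6; decide whether this ideal is the whole ring.
Run Buchberger on G together with r (pairs among the g_i already reduce to 0 since G is a Gröbner basis):
g_1 = x_1 + 3/22x_2 - 47/22, LT = x_1.
g_2 = x_2^2 - 79/6x_2 + 73/6, LT = x_2^2.
r = -67/6x_2 + 67/6, LT = x_2.

The S-polynomials (S(g_1,g_2), S(g_1,r), S(g_2,r)) all reduce to 0 modulo the current basis, so we have a Gröbner basis.
Inter-reduce: drop elements whose leading term is divisible by another's, tail-reduce, and make monic.
Reduced Gröbner basis: {x_1 - 2, x_2 - 1}.
The reduced Gröbner basis of I + (p) is {x_1 - 2, x_2 - 1} ≠ {1}, a proper ideal, so the enlarged system stays consistent: p is independent of I, with normal form -67/6x_2 + 67/6.

-5x_1x_2^2 - 15/22x_2^3 + 213/22x_2^2 + 2x_2 - 1 is independent of I; its normal form modulo I is -67/6x_2 + 67/6.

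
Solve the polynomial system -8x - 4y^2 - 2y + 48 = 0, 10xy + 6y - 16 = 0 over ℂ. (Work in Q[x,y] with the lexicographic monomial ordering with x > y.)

Compute a lex Gröbner basis by Buchberger's algorithm.
f_1 = -8x - 4y^2 - 2y + 48, LT = x.
f_2 = 10xy + 6y - 16, LT = xy.

S(f_1,f_2): lcm = xy. S = 1/2y^3 + 1/4y^2 - 33/5y + 8/5.
  leading term y^3: no divisor's leading term divides it; move 1/2y^3 to the remainder.
  leading term y^2: no divisor's leading term divides it; move 1/4y^2 to the remainder.
  leading term y: no divisor's leading term divides it; move -33/5y to the remainder.
  leading term 1: no divisor's leading term divides it; move 8/5 to the remainder.
  remainder 1/2y^3 + 1/4y^2 - 33/5y + 8/5 ≠ 0; add h_3 = 1/2y^3 + 1/4y^2 - 33/5y + 8/5 to the basis.

S(f_1,h_3): leading monomials are coprime, so the S-polynomial reduces to 0 (Buchberger's first criterion).
S(f_2,h_3): lcm = xy^3. S = -1/2xy^2 + 66/5xy - 16/5x + 3/5y^3 - 8/5y^2.
  leading term xy^2: subtract (1/16y^2)·f_1 from -1/2xy^2 + 66/5xy - 16/5x + 3/5y^3 - 8/5y^2 → 66/5xy - 16/5x + 1/4y^4 + 29/40y^3 - 23/5y^2
  leading term xy: subtract (-33/20y)·f_1 from 66/5xy - 16/5x + 1/4y^4 + 29/40y^3 - 23/5y^2 → -16/5x + 1/4y^4 - 47/8y^3 - 79/10y^2 + 396/5y
  leading term x: subtract (2/5)·f_1 from -16/5x + 1/4y^4 - 47/8y^3 - 79/10y^2 + 396/5y → 1/4y^4 - 47/8y^3 - 63/10y^2 + 80y - 96/5
  leading term y^4: subtract (1/2y)·h_3 from 1/4y^4 - 47/8y^3 - 63/10y^2 + 80y - 96/5 → -6y^3 - 3y^2 + 396/5y - 96/5
  leading term y^3: subtract (-12)·h_3 from -6y^3 - 3y^2 + 396/5y - 96/5 → 0
  remainder 0.

Every S-polynomial of the final basis reduces to 0, so we have a Gröbner basis.
Inter-reduce: drop elements whose leading term is divisible by another's, tail-reduce, and make monic.
Reduced Gröbner basis: {x + 1/2y^2 + 1/4y - 6, y^3 + 1/2y^2 - 66/5y + 16/5}.

From the last basis element, y^3 + 1/2y^2 - 66/5y + 16/5 = 0, so y takes values in {-4, 7/4 - sqrt(905)/20, sqrt(905)/20 + 7/4}. Each choice, substituted upward through the basis, yields the corresponding point(s) of the solution set.
  y = -4: the earlier basis element becomes x + 1 = 0, giving x = -1 — point (-1, -4).
  y = 7/4 - sqrt(905)/20: the earlier basis element becomes x - sqrt(905)/10 - 29/10 = 0, giving x = 29/10 + sqrt(905)/10 — point (29/10 + sqrt(905)/10, 7/4 - sqrt(905)/20).
  y = sqrt(905)/20 + 7/4: the earlier basis element becomes x - 29/10 + sqrt(905)/10 = 0, giving x = 29/10 - sqrt(905)/10 — point (29/10 - sqrt(905)/10, sqrt(905)/20 + 7/4).
Check: every point annihilates each of the original generators.

{(-1, -4), (29/10 + sqrt(905)/10, 7/4 - sqrt(905)/20), (29/10 - sqrt(905)/10, sqrt(905)/20 + 7/4)}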